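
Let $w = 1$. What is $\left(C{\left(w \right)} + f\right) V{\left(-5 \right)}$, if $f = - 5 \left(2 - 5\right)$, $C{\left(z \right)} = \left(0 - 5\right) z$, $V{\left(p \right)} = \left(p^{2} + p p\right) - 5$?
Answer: $450$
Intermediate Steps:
$V{\left(p \right)} = -5 + 2 p^{2}$ ($V{\left(p \right)} = \left(p^{2} + p^{2}\right) - 5 = 2 p^{2} - 5 = -5 + 2 p^{2}$)
$C{\left(z \right)} = - 5 z$
$f = 15$ ($f = \left(-5\right) \left(-3\right) = 15$)
$\left(C{\left(w \right)} + f\right) V{\left(-5 \right)} = \left(\left(-5\right) 1 + 15\right) \left(-5 + 2 \left(-5\right)^{2}\right) = \left(-5 + 15\right) \left(-5 + 2 \cdot 25\right) = 10 \left(-5 + 50\right) = 10 \cdot 45 = 450$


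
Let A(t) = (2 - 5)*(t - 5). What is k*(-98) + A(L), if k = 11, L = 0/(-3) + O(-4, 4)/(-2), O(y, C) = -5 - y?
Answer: -2129/2 ≈ -1064.5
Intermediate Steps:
L = ½ (L = 0/(-3) + (-5 - 1*(-4))/(-2) = 0*(-⅓) + (-5 + 4)*(-½) = 0 - 1*(-½) = 0 + ½ = ½ ≈ 0.50000)
A(t) = 15 - 3*t (A(t) = -3*(-5 + t) = 15 - 3*t)
k*(-98) + A(L) = 11*(-98) + (15 - 3*½) = -1078 + (15 - 3/2) = -1078 + 27/2 = -2129/2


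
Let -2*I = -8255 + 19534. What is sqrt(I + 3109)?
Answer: I*sqrt(10122)/2 ≈ 50.304*I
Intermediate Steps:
I = -11279/2 (I = -(-8255 + 19534)/2 = -1/2*11279 = -11279/2 ≈ -5639.5)
sqrt(I + 3109) = sqrt(-11279/2 + 3109) = sqrt(-5061/2) = I*sqrt(10122)/2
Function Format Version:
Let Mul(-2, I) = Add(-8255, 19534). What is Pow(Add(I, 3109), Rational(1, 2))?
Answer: Mul(Rational(1, 2), I, Pow(10122, Rational(1, 2))) ≈ Mul(50.304, I)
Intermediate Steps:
I = Rational(-11279, 2) (I = Mul(Rational(-1, 2), Add(-8255, 19534)) = Mul(Rational(-1, 2), 11279) = Rational(-11279, 2) ≈ -5639.5)
Pow(Add(I, 3109), Rational(1, 2)) = Pow(Add(Rational(-11279, 2), 3109), Rational(1, 2)) = Pow(Rational(-5061, 2), Rational(1, 2)) = Mul(Rational(1, 2), I, Pow(10122, Rational(1, 2)))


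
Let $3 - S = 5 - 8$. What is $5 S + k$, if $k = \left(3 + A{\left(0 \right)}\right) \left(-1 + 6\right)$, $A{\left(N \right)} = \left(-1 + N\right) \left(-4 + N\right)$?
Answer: $65$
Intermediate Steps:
$S = 6$ ($S = 3 - \left(5 - 8\right) = 3 - -3 = 3 + 3 = 6$)
$k = 35$ ($k = \left(3 + \left(4 + 0^{2} - 0\right)\right) \left(-1 + 6\right) = \left(3 + \left(4 + 0 + 0\right)\right) 5 = \left(3 + 4\right) 5 = 7 \cdot 5 = 35$)
$5 S + k = 5 \cdot 6 + 35 = 30 + 35 = 65$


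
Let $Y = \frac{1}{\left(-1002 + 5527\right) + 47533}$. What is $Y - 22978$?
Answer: $- \frac{1196188723}{52058} \approx -22978.0$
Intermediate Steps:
$Y = \frac{1}{52058}$ ($Y = \frac{1}{4525 + 47533} = \frac{1}{52058} \approx 1.9209 \cdot 10^{-5}$)
$Y - 22978 = \frac{1}{52058} - 22978 = - \frac{1196188723}{52058}$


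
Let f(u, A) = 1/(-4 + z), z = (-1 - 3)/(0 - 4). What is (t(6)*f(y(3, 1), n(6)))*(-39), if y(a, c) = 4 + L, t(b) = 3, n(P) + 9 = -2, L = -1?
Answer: 39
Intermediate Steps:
n(P) = -11 (n(P) = -9 - 2 = -11)
z = 1 (z = -4/(-4) = -4*(-1/4) = 1)
y(a, c) = 3 (y(a, c) = 4 - 1 = 3)
f(u, A) = -1/3 (f(u, A) = 1/(-4 + 1) = 1/(-3) = -1/3)
(t(6)*f(y(3, 1), n(6)))*(-39) = (3*(-1/3))*(-39) = -1*(-39) = 39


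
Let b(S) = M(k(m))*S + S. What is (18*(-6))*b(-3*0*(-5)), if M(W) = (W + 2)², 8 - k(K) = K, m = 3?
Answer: 0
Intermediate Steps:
k(K) = 8 - K
M(W) = (2 + W)²
b(S) = 50*S (b(S) = (2 + (8 - 1*3))²*S + S = (2 + (8 - 3))²*S + S = (2 + 5)²*S + S = 7²*S + S = 49*S + S = 50*S)
(18*(-6))*b(-3*0*(-5)) = (18*(-6))*(50*(-3*0*(-5))) = -5400*0*(-5) = -5400*0 = -108*0 = 0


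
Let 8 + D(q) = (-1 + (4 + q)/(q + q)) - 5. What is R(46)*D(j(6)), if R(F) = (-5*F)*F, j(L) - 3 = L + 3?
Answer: 423200/3 ≈ 1.4107e+5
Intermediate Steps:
j(L) = 6 + L (j(L) = 3 + (L + 3) = 3 + (3 + L) = 6 + L)
R(F) = -5*F**2
D(q) = -14 + (4 + q)/(2*q) (D(q) = -8 + ((-1 + (4 + q)/(q + q)) - 5) = -8 + ((-1 + (4 + q)/((2*q))) - 5) = -8 + ((-1 + (4 + q)*(1/(2*q))) - 5) = -8 + ((-1 + (4 + q)/(2*q)) - 5) = -8 + (-6 + (4 + q)/(2*q)) = -14 + (4 + q)/(2*q))
R(46)*D(j(6)) = (-5*46**2)*(-27/2 + 2/(6 + 6)) = (-5*2116)*(-27/2 + 2/12) = -10580*(-27/2 + 2*(1/12)) = -10580*(-27/2 + 1/6) = -10580*(-40/3) = 423200/3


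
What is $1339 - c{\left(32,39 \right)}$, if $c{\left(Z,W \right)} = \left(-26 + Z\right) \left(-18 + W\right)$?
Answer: $1213$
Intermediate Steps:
$1339 - c{\left(32,39 \right)} = 1339 - \left(468 - 1014 - 576 + 39 \cdot 32\right) = 1339 - \left(468 - 1014 - 576 + 1248\right) = 1339 - 126 = 1213$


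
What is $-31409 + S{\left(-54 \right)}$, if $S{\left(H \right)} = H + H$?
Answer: $-31517$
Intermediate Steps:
$S{\left(H \right)} = 2 H$
$-31409 + S{\left(-54 \right)} = -31409 + 2 \left(-54\right) = -31409 - 108 = -31517$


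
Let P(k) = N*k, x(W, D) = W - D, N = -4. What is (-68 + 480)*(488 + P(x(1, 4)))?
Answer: 206000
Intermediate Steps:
P(k) = -4*k
(-68 + 480)*(488 + P(x(1, 4))) = (-68 + 480)*(488 - 4*(1 - 1*4)) = 412*(488 - 4*(1 - 4)) = 412*(488 - 4*(-3)) = 412*(488 + 12) = 412*500 = 206000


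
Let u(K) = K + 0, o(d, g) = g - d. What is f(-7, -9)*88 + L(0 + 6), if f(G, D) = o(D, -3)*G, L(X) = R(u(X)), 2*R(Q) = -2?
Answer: -3697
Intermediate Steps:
u(K) = K
R(Q) = -1 (R(Q) = (1/2)*(-2) = -1)
L(X) = -1
f(G, D) = G*(-3 - D) (f(G, D) = (-3 - D)*G = G*(-3 - D))
f(-7, -9)*88 + L(0 + 6) = -1*(-7)*(3 - 9)*88 - 1 = -1*(-7)*(-6)*88 - 1 = -42*88 - 1 = -3696 - 1 = -3697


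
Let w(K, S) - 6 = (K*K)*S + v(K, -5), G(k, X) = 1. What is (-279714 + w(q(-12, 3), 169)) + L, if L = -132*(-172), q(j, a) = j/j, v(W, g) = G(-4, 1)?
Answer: -256834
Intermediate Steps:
v(W, g) = 1
q(j, a) = 1
w(K, S) = 7 + S*K² (w(K, S) = 6 + ((K*K)*S + 1) = 6 + (K²*S + 1) = 6 + (S*K² + 1) = 6 + (1 + S*K²) = 7 + S*K²)
L = 22704
(-279714 + w(q(-12, 3), 169)) + L = (-279714 + (7 + 169*1²)) + 22704 = (-279714 + (7 + 169*1)) + 22704 = (-279714 + (7 + 169)) + 22704 = (-279714 + 176) + 22704 = -279538 + 22704 = -256834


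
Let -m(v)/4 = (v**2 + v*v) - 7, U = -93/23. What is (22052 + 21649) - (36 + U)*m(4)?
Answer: 1078623/23 ≈ 46897.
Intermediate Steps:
U = -93/23 (U = -93*1/23 = -93/23 ≈ -4.0435)
m(v) = 28 - 8*v**2 (m(v) = -4*((v**2 + v*v) - 7) = -4*((v**2 + v**2) - 7) = -4*(2*v**2 - 7) = -4*(-7 + 2*v**2) = 28 - 8*v**2)
(22052 + 21649) - (36 + U)*m(4) = (22052 + 21649) - (36 - 93/23)*(28 - 8*4**2) = 43701 - 735*(28 - 8*16)/23 = 43701 - 735*(28 - 128)/23 = 43701 - 735*(-100)/23 = 43701 - 1*(-73500/23) = 43701 + 73500/23 = 1078623/23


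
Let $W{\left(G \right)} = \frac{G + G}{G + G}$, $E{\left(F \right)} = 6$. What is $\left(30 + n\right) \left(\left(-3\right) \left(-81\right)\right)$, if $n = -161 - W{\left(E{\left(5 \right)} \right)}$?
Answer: $-32076$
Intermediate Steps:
$W{\left(G \right)} = 1$ ($W{\left(G \right)} = \frac{2 G}{2 G} = 2 G \frac{1}{2 G} = 1$)
$n = -162$ ($n = -161 - 1 = -162$)
$\left(30 + n\right) \left(\left(-3\right) \left(-81\right)\right) = \left(30 - 162\right) \left(\left(-3\right) \left(-81\right)\right) = \left(-132\right) 243 = -32076$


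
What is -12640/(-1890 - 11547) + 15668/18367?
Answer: 442689796/246797379 ≈ 1.7937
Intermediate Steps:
-12640/(-1890 - 11547) + 15668/18367 = -12640/(-13437) + 15668*(1/18367) = -12640*(-1/13437) + 15668/18367 = 12640/13437 + 15668/18367 = 442689796/246797379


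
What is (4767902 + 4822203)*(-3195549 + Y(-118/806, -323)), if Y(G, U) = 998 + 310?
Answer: -30633106585305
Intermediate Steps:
Y(G, U) = 1308
(4767902 + 4822203)*(-3195549 + Y(-118/806, -323)) = (4767902 + 4822203)*(-3195549 + 1308) = 9590105*(-3194241) = -30633106585305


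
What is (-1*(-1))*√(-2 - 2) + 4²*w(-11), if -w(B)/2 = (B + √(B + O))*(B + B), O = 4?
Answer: -7744 + 2*I + 704*I*√7 ≈ -7744.0 + 1864.6*I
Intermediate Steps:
w(B) = -4*B*(B + √(4 + B)) (w(B) = -2*(B + √(B + 4))*(B + B) = -2*(B + √(4 + B))*2*B = -4*B*(B + √(4 + B)))
(-1*(-1))*√(-2 - 2) + 4²*w(-11) = (-1*(-1))*√(-2 - 2) + 4²*(-4*(-11)*(-11 + √(4 - 11))) = 1*√(-4) + 16*(-4*(-11)*(-11 + √(-7))) = 1*(2*I) + 16*(-4*(-11)*(-11 + I*√7)) = 2*I + 16*(-484 + 44*I*√7) = 2*I + (-7744 + 704*I*√7) = -7744 + 2*I + 704*I*√7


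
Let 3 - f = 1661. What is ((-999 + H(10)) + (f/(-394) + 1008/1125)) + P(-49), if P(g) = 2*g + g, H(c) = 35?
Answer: -27232686/24625 ≈ -1105.9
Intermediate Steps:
f = -1658 (f = 3 - 1*1661 = 3 - 1661 = -1658)
P(g) = 3*g
((-999 + H(10)) + (f/(-394) + 1008/1125)) + P(-49) = ((-999 + 35) + (-1658/(-394) + 1008/1125)) + 3*(-49) = (-964 + (-1658*(-1/394) + 1008*(1/1125))) - 147 = (-964 + (829/197 + 112/125)) - 147 = (-964 + 125689/24625) - 147 = -23612811/24625 - 147 = -27232686/24625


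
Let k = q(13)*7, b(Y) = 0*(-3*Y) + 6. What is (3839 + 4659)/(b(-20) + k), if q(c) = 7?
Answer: 8498/55 ≈ 154.51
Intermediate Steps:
b(Y) = 6 (b(Y) = 0 + 6 = 6)
k = 49 (k = 7*7 = 49)
(3839 + 4659)/(b(-20) + k) = (3839 + 4659)/(6 + 49) = 8498/55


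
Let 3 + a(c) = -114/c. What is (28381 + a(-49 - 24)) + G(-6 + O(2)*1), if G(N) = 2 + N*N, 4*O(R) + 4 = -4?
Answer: 2076526/73 ≈ 28446.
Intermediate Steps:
O(R) = -2 (O(R) = -1 + (¼)*(-4) = -1 - 1 = -2)
G(N) = 2 + N²
a(c) = -3 - 114/c
(28381 + a(-49 - 24)) + G(-6 + O(2)*1) = (28381 + (-3 - 114/(-49 - 24))) + (2 + (-6 - 2*1)²) = (28381 + (-3 - 114/(-73))) + (2 + (-6 - 2)²) = (28381 + (-3 - 114*(-1/73))) + (2 + (-8)²) = (28381 + (-3 + 114/73)) + (2 + 64) = (28381 - 105/73) + 66 = 2071708/73 + 66 = 2076526/73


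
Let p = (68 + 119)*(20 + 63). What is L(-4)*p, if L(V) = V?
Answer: -62084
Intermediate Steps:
p = 15521 (p = 187*83 = 15521)
L(-4)*p = -4*15521 = -62084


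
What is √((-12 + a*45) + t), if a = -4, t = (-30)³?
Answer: 2*I*√6798 ≈ 164.9*I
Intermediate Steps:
t = -27000
√((-12 + a*45) + t) = √((-12 - 4*45) - 27000) = √((-12 - 180) - 27000) = √(-192 - 27000) = √(-27192) = 2*I*√6798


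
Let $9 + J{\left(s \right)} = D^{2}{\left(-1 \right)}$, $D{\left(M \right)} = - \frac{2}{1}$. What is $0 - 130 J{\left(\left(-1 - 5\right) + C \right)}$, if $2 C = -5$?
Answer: $650$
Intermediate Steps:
$C = - \frac{5}{2}$ ($C = \frac{1}{2} \left(-5\right) = - \frac{5}{2} \approx -2.5$)
$D{\left(M \right)} = -2$ ($D{\left(M \right)} = \left(-2\right) 1 = -2$)
$J{\left(s \right)} = -5$ ($J{\left(s \right)} = -9 + \left(-2\right)^{2} = -9 + 4 = -5$)
$0 - 130 J{\left(\left(-1 - 5\right) + C \right)} = 0 - -650 = 0 + 650 = 650$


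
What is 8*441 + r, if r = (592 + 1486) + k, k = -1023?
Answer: 4583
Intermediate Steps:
r = 1055 (r = (592 + 1486) - 1023 = 2078 - 1023 = 1055)
8*441 + r = 8*441 + 1055 = 3528 + 1055 = 4583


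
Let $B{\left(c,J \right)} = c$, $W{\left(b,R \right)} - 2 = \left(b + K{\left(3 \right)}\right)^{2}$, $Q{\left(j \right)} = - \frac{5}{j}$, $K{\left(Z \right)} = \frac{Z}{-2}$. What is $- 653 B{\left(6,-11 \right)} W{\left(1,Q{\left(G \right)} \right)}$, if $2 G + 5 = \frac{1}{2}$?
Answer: $- \frac{17631}{2} \approx -8815.5$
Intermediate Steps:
$G = - \frac{9}{4}$ ($G = - \frac{5}{2} + \frac{1}{2 \cdot 2} = - \frac{5}{2} + \frac{1}{2} \cdot \frac{1}{2} = - \frac{5}{2} + \frac{1}{4} = - \frac{9}{4} \approx -2.25$)
$K{\left(Z \right)} = - \frac{Z}{2}$ ($K{\left(Z \right)} = Z \left(- \frac{1}{2}\right) = - \frac{Z}{2}$)
$W{\left(b,R \right)} = 2 + \left(- \frac{3}{2} + b\right)^{2}$ ($W{\left(b,R \right)} = 2 + \left(b - \frac{3}{2}\right)^{2} = 2 + \left(- \frac{3}{2} + b\right)^{2}$)
$- 653 B{\left(6,-11 \right)} W{\left(1,Q{\left(G \right)} \right)} = - 653 \cdot 6 \left(2 + \frac{\left(-3 + 2 \cdot 1\right)^{2}}{4}\right) = - 653 \cdot 6 \left(2 + \frac{\left(-3 + 2\right)^{2}}{4}\right) = - 653 \cdot 6 \left(2 + \frac{\left(-1\right)^{2}}{4}\right) = - 653 \cdot 6 \left(2 + \frac{1}{4} \cdot 1\right) = - 653 \cdot 6 \left(2 + \frac{1}{4}\right) = - 653 \cdot 6 \cdot \frac{9}{4} = \left(-653\right) \frac{27}{2} = - \frac{17631}{2}$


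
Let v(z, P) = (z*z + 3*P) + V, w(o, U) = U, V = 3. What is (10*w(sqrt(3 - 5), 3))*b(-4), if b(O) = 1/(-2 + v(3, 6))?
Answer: 15/14 ≈ 1.0714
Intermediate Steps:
v(z, P) = 3 + z**2 + 3*P (v(z, P) = (z*z + 3*P) + 3 = (z**2 + 3*P) + 3 = 3 + z**2 + 3*P)
b(O) = 1/28 (b(O) = 1/(-2 + (3 + 3**2 + 3*6)) = 1/(-2 + (3 + 9 + 18)) = 1/(-2 + 30) = 1/28)
(10*w(sqrt(3 - 5), 3))*b(-4) = (10*3)*(1/28) = 30*(1/28) = 15/14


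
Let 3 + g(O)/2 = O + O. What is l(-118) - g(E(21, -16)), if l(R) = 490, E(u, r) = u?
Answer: 412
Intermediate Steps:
g(O) = -6 + 4*O (g(O) = -6 + 2*(O + O) = -6 + 2*(2*O) = -6 + 4*O)
l(-118) - g(E(21, -16)) = 490 - (-6 + 4*21) = 490 - (-6 + 84) = 490 - 1*78 = 490 - 78 = 412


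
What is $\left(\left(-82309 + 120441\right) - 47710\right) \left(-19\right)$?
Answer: $181982$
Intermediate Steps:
$\left(\left(-82309 + 120441\right) - 47710\right) \left(-19\right) = \left(38132 - 47710\right) \left(-19\right) = \left(-9578\right) \left(-19\right) = 181982$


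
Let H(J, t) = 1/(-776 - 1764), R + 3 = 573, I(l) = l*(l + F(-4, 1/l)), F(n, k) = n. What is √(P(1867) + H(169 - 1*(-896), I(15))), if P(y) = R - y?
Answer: I*√2091931935/1270 ≈ 36.014*I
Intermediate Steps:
I(l) = l*(-4 + l) (I(l) = l*(l - 4) = l*(-4 + l))
R = 570 (R = -3 + 573 = 570)
P(y) = 570 - y
H(J, t) = -1/2540 (H(J, t) = 1/(-2540) = -1/2540)
√(P(1867) + H(169 - 1*(-896), I(15))) = √((570 - 1*1867) - 1/2540) = √((570 - 1867) - 1/2540) = √(-1297 - 1/2540) = √(-3294381/2540) = I*√2091931935/1270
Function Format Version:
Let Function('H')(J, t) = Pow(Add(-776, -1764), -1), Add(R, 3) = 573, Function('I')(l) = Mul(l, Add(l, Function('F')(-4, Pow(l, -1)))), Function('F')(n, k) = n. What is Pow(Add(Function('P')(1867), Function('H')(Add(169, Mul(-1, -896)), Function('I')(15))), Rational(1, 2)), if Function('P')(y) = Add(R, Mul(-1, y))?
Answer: Mul(Rational(1, 1270), I, Pow(2091931935, Rational(1, 2))) ≈ Mul(36.014, I)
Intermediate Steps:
Function('I')(l) = Mul(l, Add(-4, l)) (Function('I')(l) = Mul(l, Add(l, -4)) = Mul(l, Add(-4, l)))
R = 570 (R = Add(-3, 573) = 570)
Function('P')(y) = Add(570, Mul(-1, y))
Function('H')(J, t) = Rational(-1, 2540) (Function('H')(J, t) = Pow(-2540, -1) = Rational(-1, 2540))
Pow(Add(Function('P')(1867), Function('H')(Add(169, Mul(-1, -896)), Function('I')(15))), Rational(1, 2)) = Pow(Add(Add(570, Mul(-1, 1867)), Rational(-1, 2540)), Rational(1, 2)) = Pow(Add(Add(570, -1867), Rational(-1, 2540)), Rational(1, 2)) = Pow(Add(-1297, Rational(-1, 2540)), Rational(1, 2)) = Pow(Rational(-3294381, 2540), Rational(1, 2)) = Mul(Rational(1, 1270), I, Pow(2091931935, Rational(1, 2)))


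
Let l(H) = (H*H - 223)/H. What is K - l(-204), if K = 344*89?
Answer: 6287057/204 ≈ 30819.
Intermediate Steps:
l(H) = (-223 + H**2)/H (l(H) = (H**2 - 223)/H = (-223 + H**2)/H)
K = 30616
K - l(-204) = 30616 - (-204 - 223/(-204)) = 30616 - (-204 - 223*(-1/204)) = 30616 - (-204 + 223/204) = 30616 - 1*(-41393/204) = 30616 + 41393/204 = 6287057/204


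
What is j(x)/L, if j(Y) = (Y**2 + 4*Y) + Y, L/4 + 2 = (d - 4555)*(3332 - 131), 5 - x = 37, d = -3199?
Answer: -54/6205139 ≈ -8.7025e-6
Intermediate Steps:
x = -32 (x = 5 - 1*37 = 5 - 37 = -32)
L = -99282224 (L = -8 + 4*((-3199 - 4555)*(3332 - 131)) = -8 + 4*(-7754*3201) = -8 + 4*(-24820554) = -8 - 99282216 = -99282224)
j(Y) = Y**2 + 5*Y
j(x)/L = -32*(5 - 32)/(-99282224) = -32*(-27)*(-1/99282224) = 864*(-1/99282224) = -54/6205139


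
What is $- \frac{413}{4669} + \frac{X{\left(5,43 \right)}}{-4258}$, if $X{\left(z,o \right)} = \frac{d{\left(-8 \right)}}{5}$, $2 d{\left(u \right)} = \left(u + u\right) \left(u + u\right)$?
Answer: $- \frac{670743}{7100215} \approx -0.094468$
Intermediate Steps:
$d{\left(u \right)} = 2 u^{2}$ ($d{\left(u \right)} = \frac{\left(u + u\right) \left(u + u\right)}{2} = \frac{2 u 2 u}{2} = \frac{4 u^{2}}{2} = 2 u^{2}$)
$X{\left(z,o \right)} = \frac{128}{5}$ ($X{\left(z,o \right)} = \frac{2 \left(-8\right)^{2}}{5} = 2 \cdot 64 \cdot \frac{1}{5} = 128 \cdot \frac{1}{5} = \frac{128}{5}$)
$- \frac{413}{4669} + \frac{X{\left(5,43 \right)}}{-4258} = - \frac{413}{4669} + \frac{128}{5 \left(-4258\right)} = \left(-413\right) \frac{1}{4669} + \frac{128}{5} \left(- \frac{1}{4258}\right) = - \frac{59}{667} - \frac{64}{10645} = - \frac{670743}{7100215}$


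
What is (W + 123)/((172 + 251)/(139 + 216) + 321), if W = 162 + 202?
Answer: 172885/114378 ≈ 1.5115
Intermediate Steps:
W = 364
(W + 123)/((172 + 251)/(139 + 216) + 321) = (364 + 123)/((172 + 251)/(139 + 216) + 321) = 487/(423/355 + 321) = 487/(114378/355) = 487*(355/114378) = 172885/114378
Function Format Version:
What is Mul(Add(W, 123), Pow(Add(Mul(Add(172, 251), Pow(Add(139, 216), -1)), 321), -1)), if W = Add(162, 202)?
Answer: Rational(172885, 114378) ≈ 1.5115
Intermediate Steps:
W = 364
Mul(Add(W, 123), Pow(Add(Mul(Add(172, 251), Pow(Add(139, 216), -1)), 321), -1)) = Mul(Add(364, 123), Pow(Add(Mul(Add(172, 251), Pow(Add(139, 216), -1)), 321), -1)) = Mul(487, Pow(Add(Mul(423, Pow(355, -1)), 321), -1)) = Mul(487, Pow(Add(Mul(423, Rational(1, 355)), 321), -1)) = Mul(487, Pow(Add(Rational(423, 355), 321), -1)) = Mul(487, Pow(Rational(114378, 355), -1)) = Mul(487, Rational(355, 114378)) = Rational(172885, 114378)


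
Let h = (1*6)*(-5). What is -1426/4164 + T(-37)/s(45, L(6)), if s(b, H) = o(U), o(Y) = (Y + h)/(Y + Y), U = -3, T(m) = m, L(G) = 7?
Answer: -161911/22902 ≈ -7.0697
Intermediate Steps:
h = -30 (h = 6*(-5) = -30)
o(Y) = (-30 + Y)/(2*Y) (o(Y) = (Y - 30)/(Y + Y) = (-30 + Y)/((2*Y)) = (-30 + Y)*(1/(2*Y)) = (-30 + Y)/(2*Y))
s(b, H) = 11/2 (s(b, H) = (½)*(-30 - 3)/(-3) = (½)*(-⅓)*(-33) = 11/2)
-1426/4164 + T(-37)/s(45, L(6)) = -1426/4164 - 37/11/2 = -1426*1/4164 - 37*2/11 = -713/2082 - 74/11 = -161911/22902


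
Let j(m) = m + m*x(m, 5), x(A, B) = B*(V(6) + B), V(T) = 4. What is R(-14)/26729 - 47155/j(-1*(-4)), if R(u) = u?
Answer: -1260408571/4918136 ≈ -256.28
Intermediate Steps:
x(A, B) = B*(4 + B)
j(m) = 46*m (j(m) = m + m*(5*(4 + 5)) = m + m*(5*9) = m + m*45 = m + 45*m = 46*m)
R(-14)/26729 - 47155/j(-1*(-4)) = -14/26729 - 47155/(46*(-1*(-4))) = -14*1/26729 - 47155/(46*4) = -14/26729 - 47155/184 = -1260408571/4918136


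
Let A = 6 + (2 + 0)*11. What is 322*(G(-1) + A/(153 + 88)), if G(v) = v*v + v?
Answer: 9016/241 ≈ 37.411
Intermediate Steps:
A = 28 (A = 6 + 2*11 = 6 + 22 = 28)
G(v) = v + v² (G(v) = v² + v = v + v²)
322*(G(-1) + A/(153 + 88)) = 322*(-(1 - 1) + 28/(153 + 88)) = 322*(-1*0 + 28/241) = 322*(0 + 28*(1/241)) = 322*(0 + 28/241) = 322*(28/241) = 9016/241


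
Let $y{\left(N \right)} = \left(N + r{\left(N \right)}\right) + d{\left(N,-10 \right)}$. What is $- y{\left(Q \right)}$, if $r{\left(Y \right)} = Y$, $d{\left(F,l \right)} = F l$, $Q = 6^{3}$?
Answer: $1728$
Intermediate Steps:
$Q = 216$
$y{\left(N \right)} = - 8 N$ ($y{\left(N \right)} = \left(N + N\right) + N \left(-10\right) = 2 N - 10 N = - 8 N$)
$- y{\left(Q \right)} = - \left(-8\right) 216 = \left(-1\right) \left(-1728\right) = 1728$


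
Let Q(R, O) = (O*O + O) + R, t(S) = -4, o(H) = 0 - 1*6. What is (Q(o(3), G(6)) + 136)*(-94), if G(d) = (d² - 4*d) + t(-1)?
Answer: -18988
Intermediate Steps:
o(H) = -6 (o(H) = 0 - 6 = -6)
G(d) = -4 + d² - 4*d (G(d) = (d² - 4*d) - 4 = -4 + d² - 4*d)
Q(R, O) = O + R + O² (Q(R, O) = (O² + O) + R = (O + O²) + R = O + R + O²)
(Q(o(3), G(6)) + 136)*(-94) = (((-4 + 6² - 4*6) - 6 + (-4 + 6² - 4*6)²) + 136)*(-94) = (((-4 + 36 - 24) - 6 + (-4 + 36 - 24)²) + 136)*(-94) = ((8 - 6 + 8²) + 136)*(-94) = ((8 - 6 + 64) + 136)*(-94) = (66 + 136)*(-94) = 202*(-94) = -18988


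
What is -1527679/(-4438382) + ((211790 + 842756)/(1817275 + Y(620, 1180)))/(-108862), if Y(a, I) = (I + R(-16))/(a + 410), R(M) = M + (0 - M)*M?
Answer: 5986271854201975537/17392248453261227286 ≈ 0.34419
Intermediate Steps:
R(M) = M - M² (R(M) = M + (-M)*M = M - M²)
Y(a, I) = (-272 + I)/(410 + a) (Y(a, I) = (I - 16*(1 - 1*(-16)))/(a + 410) = (I - 16*(1 + 16))/(410 + a) = (I - 16*17)/(410 + a) = (I - 272)/(410 + a) = (-272 + I)/(410 + a))
-1527679/(-4438382) + ((211790 + 842756)/(1817275 + Y(620, 1180)))/(-108862) = -1527679/(-4438382) + ((211790 + 842756)/(1817275 + (-272 + 1180)/(410 + 620)))/(-108862) = -1527679*(-1/4438382) + (1054546/(1817275 + 908/1030))*(-1/108862) = 1527679/4438382 + (1054546/(1817275 + (1/1030)*908))*(-1/108862) = 1527679/4438382 + (1054546/(1817275 + 454/515))*(-1/108862) = 1527679/4438382 + (1054546/(935897079/515))*(-1/108862) = 1527679/4438382 + (1054546*(515/935897079))*(-1/108862) = 1527679/4438382 + (543091190/935897079)*(-1/108862) = 1527679/4438382 - 271545595/50941813907049 = 5986271854201975537/17392248453261227286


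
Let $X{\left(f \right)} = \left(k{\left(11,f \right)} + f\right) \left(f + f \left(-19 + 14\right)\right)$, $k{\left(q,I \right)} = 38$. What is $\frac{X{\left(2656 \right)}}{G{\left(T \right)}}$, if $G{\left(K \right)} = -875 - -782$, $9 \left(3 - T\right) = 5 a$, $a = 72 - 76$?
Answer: $\frac{9540352}{31} \approx 3.0775 \cdot 10^{5}$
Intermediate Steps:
$a = -4$ ($a = 72 - 76 = -4$)
$T = \frac{47}{9}$ ($T = 3 - \frac{5 \left(-4\right)}{9} = 3 - - \frac{20}{9} = 3 + \frac{20}{9} = \frac{47}{9} \approx 5.2222$)
$G{\left(K \right)} = -93$ ($G{\left(K \right)} = -875 + 782 = -93$)
$X{\left(f \right)} = - 4 f \left(38 + f\right)$ ($X{\left(f \right)} = \left(38 + f\right) \left(f + f \left(-19 + 14\right)\right) = \left(38 + f\right) \left(f + f \left(-5\right)\right) = \left(38 + f\right) \left(f - 5 f\right) = \left(38 + f\right) \left(- 4 f\right) = - 4 f \left(38 + f\right)$)
$\frac{X{\left(2656 \right)}}{G{\left(T \right)}} = \frac{\left(-4\right) 2656 \left(38 + 2656\right)}{-93} = \left(-4\right) 2656 \cdot 2694 \left(- \frac{1}{93}\right) = \left(-28621056\right) \left(- \frac{1}{93}\right) = \frac{9540352}{31}$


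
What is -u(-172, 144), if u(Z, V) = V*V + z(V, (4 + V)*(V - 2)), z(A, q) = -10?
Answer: -20726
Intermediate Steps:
u(Z, V) = -10 + V² (u(Z, V) = V*V - 10 = V² - 10 = -10 + V²)
-u(-172, 144) = -(-10 + 144²) = -(-10 + 20736) = -1*20726 = -20726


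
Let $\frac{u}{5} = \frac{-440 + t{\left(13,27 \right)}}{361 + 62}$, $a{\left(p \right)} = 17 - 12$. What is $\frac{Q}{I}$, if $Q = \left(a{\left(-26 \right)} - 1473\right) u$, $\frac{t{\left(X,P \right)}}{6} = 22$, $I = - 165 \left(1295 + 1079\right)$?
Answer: $- \frac{20552}{1506303} \approx -0.013644$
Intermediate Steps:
$I = -391710$ ($I = \left(-165\right) 2374 = -391710$)
$t{\left(X,P \right)} = 132$ ($t{\left(X,P \right)} = 6 \cdot 22 = 132$)
$a{\left(p \right)} = 5$
$u = - \frac{1540}{423}$ ($u = 5 \frac{-440 + 132}{361 + 62} = 5 \left(- \frac{308}{423}\right) = - \frac{1540}{423} \approx -3.6407$)
$Q = \frac{2260720}{423}$ ($Q = \left(5 - 1473\right) \left(- \frac{1540}{423}\right) = \left(-1468\right) \left(- \frac{1540}{423}\right) = \frac{2260720}{423} \approx 5344.5$)
$\frac{Q}{I} = \frac{2260720}{423 \left(-391710\right)} = \frac{2260720}{423} \left(- \frac{1}{391710}\right) = - \frac{20552}{1506303}$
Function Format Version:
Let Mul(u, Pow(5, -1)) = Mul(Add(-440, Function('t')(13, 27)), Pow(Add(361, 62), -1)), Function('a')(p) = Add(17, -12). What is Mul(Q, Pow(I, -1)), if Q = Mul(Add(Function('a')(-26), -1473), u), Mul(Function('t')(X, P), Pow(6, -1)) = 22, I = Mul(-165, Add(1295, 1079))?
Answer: Rational(-20552, 1506303) ≈ -0.013644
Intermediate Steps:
I = -391710 (I = Mul(-165, 2374) = -391710)
Function('t')(X, P) = 132 (Function('t')(X, P) = Mul(6, 22) = 132)
Function('a')(p) = 5
u = Rational(-1540, 423) (u = Mul(5, Mul(Add(-440, 132), Pow(Add(361, 62), -1))) = Mul(5, Mul(-308, Pow(423, -1))) = Mul(5, Mul(-308, Rational(1, 423))) = Mul(5, Rational(-308, 423)) = Rational(-1540, 423) ≈ -3.6407)
Q = Rational(2260720, 423) (Q = Mul(Add(5, -1473), Rational(-1540, 423)) = Mul(-1468, Rational(-1540, 423)) = Rational(2260720, 423) ≈ 5344.5)
Mul(Q, Pow(I, -1)) = Mul(Rational(2260720, 423), Pow(-391710, -1)) = Mul(Rational(2260720, 423), Rational(-1, 391710)) = Rational(-20552, 1506303)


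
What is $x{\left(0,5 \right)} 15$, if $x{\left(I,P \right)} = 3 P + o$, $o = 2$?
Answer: $255$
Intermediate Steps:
$x{\left(I,P \right)} = 2 + 3 P$ ($x{\left(I,P \right)} = 3 P + 2 = 2 + 3 P$)
$x{\left(0,5 \right)} 15 = \left(2 + 3 \cdot 5\right) 15 = \left(2 + 15\right) 15 = 17 \cdot 15 = 255$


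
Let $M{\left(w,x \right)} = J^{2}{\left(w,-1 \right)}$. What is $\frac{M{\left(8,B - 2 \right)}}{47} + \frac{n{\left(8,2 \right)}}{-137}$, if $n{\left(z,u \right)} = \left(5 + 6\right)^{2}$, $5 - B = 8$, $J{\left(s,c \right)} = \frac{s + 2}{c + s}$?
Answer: $- \frac{264963}{315511} \approx -0.83979$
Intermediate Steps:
$J{\left(s,c \right)} = \frac{2 + s}{c + s}$
$B = -3$ ($B = 5 - 8 = -3$)
$M{\left(w,x \right)} = \frac{\left(2 + w\right)^{2}}{\left(-1 + w\right)^{2}}$ ($M{\left(w,x \right)} = \left(\frac{2 + w}{-1 + w}\right)^{2} = \frac{\left(2 + w\right)^{2}}{\left(-1 + w\right)^{2}}$)
$n{\left(z,u \right)} = 121$ ($n{\left(z,u \right)} = 11^{2} = 121$)
$\frac{M{\left(8,B - 2 \right)}}{47} + \frac{n{\left(8,2 \right)}}{-137} = \frac{\frac{1}{\left(-1 + 8\right)^{2}} \left(2 + 8\right)^{2}}{47} + \frac{121}{-137} = \frac{10^{2}}{49} \cdot \frac{1}{47} + 121 \left(- \frac{1}{137}\right) = \frac{1}{49} \cdot 100 \cdot \frac{1}{47} - \frac{121}{137} = \frac{100}{49} \cdot \frac{1}{47} - \frac{121}{137} = \frac{100}{2303} - \frac{121}{137} = - \frac{264963}{315511}$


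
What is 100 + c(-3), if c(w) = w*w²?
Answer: 73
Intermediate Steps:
c(w) = w³
100 + c(-3) = 100 + (-3)³ = 100 - 27 = 73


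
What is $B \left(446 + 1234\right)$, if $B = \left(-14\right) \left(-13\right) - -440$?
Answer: $1044960$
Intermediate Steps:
$B = 622$ ($B = 182 + 440 = 622$)
$B \left(446 + 1234\right) = 622 \left(446 + 1234\right) = 622 \cdot 1680 = 1044960$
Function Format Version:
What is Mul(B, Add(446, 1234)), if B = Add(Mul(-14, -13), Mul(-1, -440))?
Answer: 1044960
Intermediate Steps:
B = 622 (B = Add(182, 440) = 622)
Mul(B, Add(446, 1234)) = Mul(622, Add(446, 1234)) = Mul(622, 1680) = 1044960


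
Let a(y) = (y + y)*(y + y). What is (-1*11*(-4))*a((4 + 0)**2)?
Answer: 45056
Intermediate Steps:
a(y) = 4*y**2 (a(y) = (2*y)*(2*y) = 4*y**2)
(-1*11*(-4))*a((4 + 0)**2) = (-1*11*(-4))*(4*((4 + 0)**2)**2) = (-11*(-4))*(4*(4**2)**2) = 44*(4*16**2) = 44*(4*256) = 44*1024 = 45056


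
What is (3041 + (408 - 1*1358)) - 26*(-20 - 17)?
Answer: 3053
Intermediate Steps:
(3041 + (408 - 1*1358)) - 26*(-20 - 17) = (3041 + (408 - 1358)) - 26*(-37) = (3041 - 950) + 962 = 2091 + 962 = 3053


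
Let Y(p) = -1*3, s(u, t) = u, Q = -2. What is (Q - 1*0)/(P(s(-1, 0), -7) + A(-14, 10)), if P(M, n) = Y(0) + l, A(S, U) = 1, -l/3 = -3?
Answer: -2/7 ≈ -0.28571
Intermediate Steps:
l = 9 (l = -3*(-3) = 9)
Y(p) = -3
P(M, n) = 6 (P(M, n) = -3 + 9 = 6)
(Q - 1*0)/(P(s(-1, 0), -7) + A(-14, 10)) = (-2 - 1*0)/(6 + 1) = (-2 + 0)/7 = -2*⅐ = -2/7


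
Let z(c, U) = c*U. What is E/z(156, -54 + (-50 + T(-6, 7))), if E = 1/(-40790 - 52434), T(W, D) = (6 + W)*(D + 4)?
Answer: 1/1512466176 ≈ 6.6117e-10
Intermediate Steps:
T(W, D) = (4 + D)*(6 + W) (T(W, D) = (6 + W)*(4 + D) = (4 + D)*(6 + W))
E = -1/93224 (E = 1/(-93224) = -1/93224 ≈ -1.0727e-5)
z(c, U) = U*c
E/z(156, -54 + (-50 + T(-6, 7))) = -1/(156*(-54 + (-50 + (24 + 4*(-6) + 6*7 + 7*(-6)))))/93224 = -1/(156*(-54 + (-50 + (24 - 24 + 42 - 42))))/93224 = -1/(156*(-54 + (-50 + 0)))/93224 = -1/(156*(-54 - 50))/93224 = -1/(93224*((-104*156))) = -1/93224/(-16224) = -1/93224*(-1/16224) = 1/1512466176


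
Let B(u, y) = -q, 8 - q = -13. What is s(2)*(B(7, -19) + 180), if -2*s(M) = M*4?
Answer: -636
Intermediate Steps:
q = 21 (q = 8 - 1*(-13) = 8 + 13 = 21)
s(M) = -2*M (s(M) = -M*4/2 = -2*M)
B(u, y) = -21 (B(u, y) = -1*21 = -21)
s(2)*(B(7, -19) + 180) = (-2*2)*(-21 + 180) = -4*159 = -636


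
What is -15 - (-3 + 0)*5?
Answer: 0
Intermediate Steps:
-15 - (-3 + 0)*5 = -15 - 1*(-3)*5 = -15 + 3*5 = -15 + 15 = 0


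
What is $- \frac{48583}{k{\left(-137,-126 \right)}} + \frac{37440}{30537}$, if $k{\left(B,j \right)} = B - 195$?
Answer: $\frac{12786403}{86652} \approx 147.56$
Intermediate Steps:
$k{\left(B,j \right)} = -195 + B$
$- \frac{48583}{k{\left(-137,-126 \right)}} + \frac{37440}{30537} = - \frac{48583}{-195 - 137} + \frac{37440}{30537} = - \frac{48583}{-332} + 37440 \cdot \frac{1}{30537} = \left(-48583\right) \left(- \frac{1}{332}\right) + \frac{320}{261} = \frac{48583}{332} + \frac{320}{261} = \frac{12786403}{86652}$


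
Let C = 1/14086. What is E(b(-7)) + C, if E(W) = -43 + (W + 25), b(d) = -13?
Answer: -436665/14086 ≈ -31.000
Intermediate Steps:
E(W) = -18 + W (E(W) = -43 + (25 + W) = -18 + W)
C = 1/14086 ≈ 7.0993e-5
E(b(-7)) + C = (-18 - 13) + 1/14086 = -31 + 1/14086 = -436665/14086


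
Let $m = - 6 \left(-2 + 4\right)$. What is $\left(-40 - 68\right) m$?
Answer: $1296$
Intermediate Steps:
$m = -12$ ($m = \left(-6\right) 2 = -12$)
$\left(-40 - 68\right) m = \left(-40 - 68\right) \left(-12\right) = \left(-108\right) \left(-12\right) = 1296$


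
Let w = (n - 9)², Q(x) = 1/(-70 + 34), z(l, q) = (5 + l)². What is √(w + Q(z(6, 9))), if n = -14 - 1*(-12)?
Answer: √4355/6 ≈ 10.999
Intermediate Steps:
n = -2 (n = -14 + 12 = -2)
Q(x) = -1/36 (Q(x) = 1/(-36) = -1/36)
w = 121 (w = (-2 - 9)² = (-11)² = 121)
√(w + Q(z(6, 9))) = √(121 - 1/36) = √(4355/36) = √4355/6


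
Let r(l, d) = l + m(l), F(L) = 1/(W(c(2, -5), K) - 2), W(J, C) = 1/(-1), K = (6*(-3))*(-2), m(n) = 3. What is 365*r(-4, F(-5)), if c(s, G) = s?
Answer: -365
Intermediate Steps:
K = 36 (K = -18*(-2) = 36)
W(J, C) = -1
F(L) = -⅓ (F(L) = 1/(-1 - 2) = 1/(-3) = -⅓)
r(l, d) = 3 + l (r(l, d) = l + 3 = 3 + l)
365*r(-4, F(-5)) = 365*(3 - 4) = 365*(-1) = -365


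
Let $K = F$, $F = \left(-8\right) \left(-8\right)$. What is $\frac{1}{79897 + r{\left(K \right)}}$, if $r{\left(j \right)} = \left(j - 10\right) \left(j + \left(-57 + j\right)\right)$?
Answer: $\frac{1}{83731} \approx 1.1943 \cdot 10^{-5}$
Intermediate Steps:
$F = 64$
$K = 64$
$r{\left(j \right)} = \left(-57 + 2 j\right) \left(-10 + j\right)$ ($r{\left(j \right)} = \left(-10 + j\right) \left(-57 + 2 j\right) = \left(-57 + 2 j\right) \left(-10 + j\right)$)
$\frac{1}{79897 + r{\left(K \right)}} = \frac{1}{79897 + \left(570 - 4928 + 2 \cdot 64^{2}\right)} = \frac{1}{79897 + \left(570 - 4928 + 2 \cdot 4096\right)} = \frac{1}{79897 + \left(570 - 4928 + 8192\right)} = \frac{1}{79897 + 3834} = \frac{1}{83731}$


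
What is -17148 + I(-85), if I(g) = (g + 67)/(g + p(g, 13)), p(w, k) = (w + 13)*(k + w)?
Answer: -87437670/5099 ≈ -17148.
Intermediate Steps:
p(w, k) = (13 + w)*(k + w)
I(g) = (67 + g)/(169 + g² + 27*g) (I(g) = (g + 67)/(g + (g² + 13*13 + 13*g + 13*g)) = (67 + g)/(g + (g² + 169 + 13*g + 13*g)) = (67 + g)/(g + (169 + g² + 26*g)) = (67 + g)/(169 + g² + 27*g))
-17148 + I(-85) = -17148 + (67 - 85)/(169 + (-85)² + 27*(-85)) = -17148 - 18/(169 + 7225 - 2295) = -17148 - 18/5099 = -87437670/5099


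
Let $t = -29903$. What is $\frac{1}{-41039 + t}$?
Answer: $- \frac{1}{70942} \approx -1.4096 \cdot 10^{-5}$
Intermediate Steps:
$\frac{1}{-41039 + t} = \frac{1}{-41039 - 29903} = \frac{1}{-70942} = - \frac{1}{70942}$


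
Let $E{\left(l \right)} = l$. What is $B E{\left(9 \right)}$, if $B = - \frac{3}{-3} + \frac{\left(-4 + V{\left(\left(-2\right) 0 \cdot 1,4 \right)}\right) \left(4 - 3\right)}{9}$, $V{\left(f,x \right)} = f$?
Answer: $5$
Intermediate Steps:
$B = \frac{5}{9}$ ($B = - \frac{3}{-3} + \frac{\left(-4 + \left(-2\right) 0 \cdot 1\right) \left(4 - 3\right)}{9} = \left(-3\right) \left(- \frac{1}{3}\right) + \left(-4 + 0 \cdot 1\right) 1 \cdot \frac{1}{9} = 1 + \left(-4 + 0\right) 1 \cdot \frac{1}{9} = 1 + \left(-4\right) 1 \cdot \frac{1}{9} = 1 - \frac{4}{9} = \frac{5}{9} \approx 0.55556$)
$B E{\left(9 \right)} = \frac{5}{9} \cdot 9 = 5$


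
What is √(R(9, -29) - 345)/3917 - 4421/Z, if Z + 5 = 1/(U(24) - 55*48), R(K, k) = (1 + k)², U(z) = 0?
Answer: 11671440/13201 + √439/3917 ≈ 884.14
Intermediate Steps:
Z = -13201/2640 (Z = -5 + 1/(0 - 55*48) = -5 + 1/(0 - 2640) = -5 + 1/(-2640) = -5 - 1/2640 = -13201/2640 ≈ -5.0004)
√(R(9, -29) - 345)/3917 - 4421/Z = √((1 - 29)² - 345)/3917 - 4421/(-13201/2640) = √((-28)² - 345)*(1/3917) - 4421*(-2640/13201) = √(784 - 345)*(1/3917) + 11671440/13201 = √439*(1/3917) + 11671440/13201 = √439/3917 + 11671440/13201 = 11671440/13201 + √439/3917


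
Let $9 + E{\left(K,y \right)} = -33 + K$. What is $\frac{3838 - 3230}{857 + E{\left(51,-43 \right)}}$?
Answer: $\frac{304}{433} \approx 0.70208$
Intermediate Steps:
$E{\left(K,y \right)} = -42 + K$ ($E{\left(K,y \right)} = -9 + \left(-33 + K\right) = -42 + K$)
$\frac{3838 - 3230}{857 + E{\left(51,-43 \right)}} = \frac{3838 - 3230}{857 + \left(-42 + 51\right)} = \frac{608}{857 + 9} = \frac{608}{866} = 608 \cdot \frac{1}{866} = \frac{304}{433}$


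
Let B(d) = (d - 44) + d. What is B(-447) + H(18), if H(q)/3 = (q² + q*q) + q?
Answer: 1060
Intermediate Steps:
H(q) = 3*q + 6*q² (H(q) = 3*((q² + q*q) + q) = 3*((q² + q²) + q) = 3*(2*q² + q) = 3*(q + 2*q²) = 3*q + 6*q²)
B(d) = -44 + 2*d (B(d) = (-44 + d) + d = -44 + 2*d)
B(-447) + H(18) = (-44 + 2*(-447)) + 3*18*(1 + 2*18) = (-44 - 894) + 3*18*(1 + 36) = -938 + 3*18*37 = -938 + 1998 = 1060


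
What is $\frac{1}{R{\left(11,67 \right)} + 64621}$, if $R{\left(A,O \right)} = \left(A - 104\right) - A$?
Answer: $\frac{1}{64517} \approx 1.55 \cdot 10^{-5}$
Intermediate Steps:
$R{\left(A,O \right)} = -104$ ($R{\left(A,O \right)} = \left(-104 + A\right) - A = -104$)
$\frac{1}{R{\left(11,67 \right)} + 64621} = \frac{1}{-104 + 64621} = \frac{1}{64517}$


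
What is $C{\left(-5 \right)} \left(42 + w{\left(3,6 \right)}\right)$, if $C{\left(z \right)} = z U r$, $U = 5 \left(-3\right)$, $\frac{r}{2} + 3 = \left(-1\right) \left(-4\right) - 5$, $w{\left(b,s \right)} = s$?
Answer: $-28800$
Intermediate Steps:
$r = -8$ ($r = -6 + 2 \left(\left(-1\right) \left(-4\right) - 5\right) = -6 + 2 \left(4 - 5\right) = -6 + 2 \left(-1\right) = -6 - 2 = -8$)
$U = -15$
$C{\left(z \right)} = 120 z$ ($C{\left(z \right)} = z \left(-15\right) \left(-8\right) = - 15 z \left(-8\right) = 120 z$)
$C{\left(-5 \right)} \left(42 + w{\left(3,6 \right)}\right) = 120 \left(-5\right) \left(42 + 6\right) = \left(-600\right) 48 = -28800$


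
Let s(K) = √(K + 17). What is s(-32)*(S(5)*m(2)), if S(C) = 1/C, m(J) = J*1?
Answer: 2*I*√15/5 ≈ 1.5492*I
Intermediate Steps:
m(J) = J
s(K) = √(17 + K)
s(-32)*(S(5)*m(2)) = √(17 - 32)*(2/5) = √(-15)*((⅕)*2) = (I*√15)*(⅖) = 2*I*√15/5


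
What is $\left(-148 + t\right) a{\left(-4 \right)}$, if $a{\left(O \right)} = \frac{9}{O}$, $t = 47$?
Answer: $\frac{909}{4} \approx 227.25$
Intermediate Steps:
$\left(-148 + t\right) a{\left(-4 \right)} = \left(-148 + 47\right) \frac{9}{-4} = - 101 \cdot 9 \left(- \frac{1}{4}\right) = \left(-101\right) \left(- \frac{9}{4}\right) = \frac{909}{4}$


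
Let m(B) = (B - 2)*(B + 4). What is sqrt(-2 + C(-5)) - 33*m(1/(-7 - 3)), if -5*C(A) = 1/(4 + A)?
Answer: 27027/100 + 3*I*sqrt(5)/5 ≈ 270.27 + 1.3416*I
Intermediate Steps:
C(A) = -1/(5*(4 + A))
m(B) = (-2 + B)*(4 + B)
sqrt(-2 + C(-5)) - 33*m(1/(-7 - 3)) = sqrt(-2 - 1/(20 + 5*(-5))) - 33*(-8 + (1/(-7 - 3))**2 + 2/(-7 - 3)) = sqrt(-2 - 1/(20 - 25)) - 33*(-8 + (1/(-10))**2 + 2/(-10)) = sqrt(-2 - 1/(-5)) - 33*(-8 + (-1/10)**2 + 2*(-1/10)) = sqrt(-2 - 1*(-1/5)) - 33*(-8 + 1/100 - 1/5) = sqrt(-2 + 1/5) - 33*(-819/100) = sqrt(-9/5) + 27027/100 = 3*I*sqrt(5)/5 + 27027/100 = 27027/100 + 3*I*sqrt(5)/5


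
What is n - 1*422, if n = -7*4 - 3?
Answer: -453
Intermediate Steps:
n = -31 (n = -28 - 3 = -31)
n - 1*422 = -31 - 1*422 = -31 - 422 = -453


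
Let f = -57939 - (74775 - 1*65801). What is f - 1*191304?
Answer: -258217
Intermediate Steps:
f = -66913 (f = -57939 - (74775 - 65801) = -57939 - 1*8974 = -57939 - 8974 = -66913)
f - 1*191304 = -66913 - 1*191304 = -66913 - 191304 = -258217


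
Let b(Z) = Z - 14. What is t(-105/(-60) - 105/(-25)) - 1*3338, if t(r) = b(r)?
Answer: -66921/20 ≈ -3346.1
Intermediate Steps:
b(Z) = -14 + Z
t(r) = -14 + r
t(-105/(-60) - 105/(-25)) - 1*3338 = (-14 + (-105/(-60) - 105/(-25))) - 1*3338 = (-14 + (-105*(-1/60) - 105*(-1/25))) - 3338 = (-14 + (7/4 + 21/5)) - 3338 = (-14 + 119/20) - 3338 = -161/20 - 3338 = -66921/20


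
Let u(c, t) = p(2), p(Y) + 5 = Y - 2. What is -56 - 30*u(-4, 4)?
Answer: 94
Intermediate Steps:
p(Y) = -7 + Y (p(Y) = -5 + (Y - 2) = -5 + (-2 + Y) = -7 + Y)
u(c, t) = -5 (u(c, t) = -7 + 2 = -5)
-56 - 30*u(-4, 4) = -56 - 30*(-5) = -56 + 150 = 94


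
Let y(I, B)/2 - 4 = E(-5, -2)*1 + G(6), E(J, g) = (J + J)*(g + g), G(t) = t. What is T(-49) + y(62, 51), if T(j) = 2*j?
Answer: 2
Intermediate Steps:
E(J, g) = 4*J*g (E(J, g) = (2*J)*(2*g) = 4*J*g)
y(I, B) = 100 (y(I, B) = 8 + 2*((4*(-5)*(-2))*1 + 6) = 8 + 2*(40*1 + 6) = 8 + 2*(40 + 6) = 8 + 2*46 = 8 + 92 = 100)
T(-49) + y(62, 51) = 2*(-49) + 100 = -98 + 100 = 2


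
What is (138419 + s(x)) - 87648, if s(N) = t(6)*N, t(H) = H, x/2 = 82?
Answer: 51755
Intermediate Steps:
x = 164 (x = 2*82 = 164)
s(N) = 6*N
(138419 + s(x)) - 87648 = (138419 + 6*164) - 87648 = (138419 + 984) - 87648 = 139403 - 87648 = 51755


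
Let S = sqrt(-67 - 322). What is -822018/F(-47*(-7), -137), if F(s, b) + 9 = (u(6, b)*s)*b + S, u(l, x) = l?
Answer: 6538597119/2151222947 + 24177*I*sqrt(389)/2151222947 ≈ 3.0395 + 0.00022166*I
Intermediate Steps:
S = I*sqrt(389) (S = sqrt(-389) = I*sqrt(389) ≈ 19.723*I)
F(s, b) = -9 + I*sqrt(389) + 6*b*s (F(s, b) = -9 + ((6*s)*b + I*sqrt(389)) = -9 + (6*b*s + I*sqrt(389)) = -9 + (I*sqrt(389) + 6*b*s) = -9 + I*sqrt(389) + 6*b*s)
-822018/F(-47*(-7), -137) = -822018/(-9 + I*sqrt(389) + 6*(-137)*(-47*(-7))) = -822018/(-9 + I*sqrt(389) + 6*(-137)*329) = -822018/(-9 + I*sqrt(389) - 270438) = -822018/(-270447 + I*sqrt(389))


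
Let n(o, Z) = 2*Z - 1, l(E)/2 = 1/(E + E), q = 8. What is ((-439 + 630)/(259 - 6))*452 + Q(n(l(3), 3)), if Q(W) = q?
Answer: 88356/253 ≈ 349.23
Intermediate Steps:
l(E) = 1/E (l(E) = 2/(E + E) = 2/((2*E)) = 2*(1/(2*E)) = 1/E)
n(o, Z) = -1 + 2*Z
Q(W) = 8
((-439 + 630)/(259 - 6))*452 + Q(n(l(3), 3)) = ((-439 + 630)/(259 - 6))*452 + 8 = (191/253)*452 + 8 = 86332/253 + 8 = 88356/253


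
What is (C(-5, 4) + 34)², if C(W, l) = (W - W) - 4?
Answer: 900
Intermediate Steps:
C(W, l) = -4 (C(W, l) = 0 - 4 = -4)
(C(-5, 4) + 34)² = (-4 + 34)² = 30² = 900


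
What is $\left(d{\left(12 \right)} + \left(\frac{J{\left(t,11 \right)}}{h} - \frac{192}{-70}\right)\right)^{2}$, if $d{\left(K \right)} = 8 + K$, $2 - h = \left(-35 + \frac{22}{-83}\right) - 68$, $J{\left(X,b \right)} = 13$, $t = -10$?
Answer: $\frac{48893895501889}{93510582025} \approx 522.87$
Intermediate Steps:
$h = \frac{8737}{83}$ ($h = 2 - \left(\left(-35 + \frac{22}{-83}\right) - 68\right) = 2 - \left(\left(-35 + 22 \left(- \frac{1}{83}\right)\right) - 68\right) = 2 - \left(\left(-35 - \frac{22}{83}\right) - 68\right) = 2 - \left(- \frac{2927}{83} - 68\right) = 2 - - \frac{8571}{83} = 2 + \frac{8571}{83} = \frac{8737}{83} \approx 105.27$)
$\left(d{\left(12 \right)} + \left(\frac{J{\left(t,11 \right)}}{h} - \frac{192}{-70}\right)\right)^{2} = \left(\left(8 + 12\right) + \left(\frac{13}{\frac{8737}{83}} - \frac{192}{-70}\right)\right)^{2} = \left(20 + \left(13 \cdot \frac{83}{8737} - - \frac{96}{35}\right)\right)^{2} = \left(20 + \left(\frac{1079}{8737} + \frac{96}{35}\right)\right)^{2} = \left(20 + \frac{876517}{305795}\right)^{2} = \left(\frac{6992417}{305795}\right)^{2} = \frac{48893895501889}{93510582025}$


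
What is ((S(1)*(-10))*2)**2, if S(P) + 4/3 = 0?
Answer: 6400/9 ≈ 711.11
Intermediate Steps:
S(P) = -4/3 (S(P) = -4/3 + 0 = -4/3)
((S(1)*(-10))*2)**2 = (-4/3*(-10)*2)**2 = ((40/3)*2)**2 = (80/3)**2 = 6400/9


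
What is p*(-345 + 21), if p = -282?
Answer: 91368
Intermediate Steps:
p*(-345 + 21) = -282*(-345 + 21) = -282*(-324) = 91368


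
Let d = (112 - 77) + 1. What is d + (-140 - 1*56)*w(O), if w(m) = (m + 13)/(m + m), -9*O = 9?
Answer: 1212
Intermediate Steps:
O = -1 (O = -⅑*9 = -1)
w(m) = (13 + m)/(2*m) (w(m) = (13 + m)/((2*m)) = (13 + m)*(1/(2*m)) = (13 + m)/(2*m))
d = 36 (d = 35 + 1 = 36)
d + (-140 - 1*56)*w(O) = 36 + (-140 - 1*56)*((½)*(13 - 1)/(-1)) = 36 + (-140 - 56)*((½)*(-1)*12) = 36 - 196*(-6) = 36 + 1176 = 1212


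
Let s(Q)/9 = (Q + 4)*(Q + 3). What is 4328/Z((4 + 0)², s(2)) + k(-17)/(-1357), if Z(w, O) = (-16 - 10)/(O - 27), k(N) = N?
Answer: -713580943/17641 ≈ -40450.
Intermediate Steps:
s(Q) = 9*(3 + Q)*(4 + Q) (s(Q) = 9*((Q + 4)*(Q + 3)) = 9*((4 + Q)*(3 + Q)) = 9*((3 + Q)*(4 + Q)) = 9*(3 + Q)*(4 + Q))
Z(w, O) = -26/(-27 + O)
4328/Z((4 + 0)², s(2)) + k(-17)/(-1357) = 4328/((-26/(-27 + (108 + 9*2² + 63*2)))) - 17/(-1357) = 4328/((-26/(-27 + (108 + 9*4 + 126)))) - 17*(-1/1357) = 4328/((-26/(-27 + (108 + 36 + 126)))) + 17/1357 = 4328/((-26/(-27 + 270))) + 17/1357 = 4328/((-26/243)) + 17/1357 = 4328/((-26*1/243)) + 17/1357 = 4328/(-26/243) + 17/1357 = 4328*(-243/26) + 17/1357 = -525852/13 + 17/1357 = -713580943/17641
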